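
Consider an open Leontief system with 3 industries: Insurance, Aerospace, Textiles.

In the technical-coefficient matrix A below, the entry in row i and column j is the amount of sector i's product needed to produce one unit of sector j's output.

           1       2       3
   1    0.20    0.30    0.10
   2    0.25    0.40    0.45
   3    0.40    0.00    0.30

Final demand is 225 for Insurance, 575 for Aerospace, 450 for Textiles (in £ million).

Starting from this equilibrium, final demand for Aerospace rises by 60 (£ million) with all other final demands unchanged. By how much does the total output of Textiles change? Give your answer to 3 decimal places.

Δx_3 = 35.036

I − A =
  [   0.80    -0.30    -0.10]
  [  -0.25     0.60    -0.45]
  [  -0.40     0.00     0.70]
Cofactors of I−A, C_ij = (−1)^(i+j)·(minor ij) (rows/columns in the sector order above):
  C_11 = (0.60)(0.70) − (-0.45)(0.00) = 0.4200
  C_12 = −[(-0.25)(0.70) − (-0.45)(-0.40)] = 0.3550
  C_13 = (-0.25)(0.00) − (0.60)(-0.40) = 0.2400
  C_21 = −[(-0.30)(0.70) − (-0.10)(0.00)] = 0.2100
  C_22 = (0.80)(0.70) − (-0.10)(-0.40) = 0.5200
  C_23 = −[(0.80)(0.00) − (-0.30)(-0.40)] = 0.1200
  C_31 = (-0.30)(-0.45) − (-0.10)(0.60) = 0.1950
  C_32 = −[(0.80)(-0.45) − (-0.10)(-0.25)] = 0.3850
  C_33 = (0.80)(0.60) − (-0.30)(-0.25) = 0.4050
det(I−A) = Σ_j (I−A)_1j·C_1j = (0.80)(0.4200) + (-0.30)(0.3550) + (-0.10)(0.2400) = 0.2055
adj(I−A) = Cᵀ =
  [ 0.4200   0.2100   0.1950]
  [ 0.3550   0.5200   0.3850]
  [ 0.2400   0.1200   0.4050]
(I − A)⁻¹ = adj(I−A) / det(I−A) ≈
  [   2.0438     1.0219     0.9489]
  [   1.7275     2.5304     1.8735]
  [   1.1679     0.5839     1.9708]
Δx = (I − A)⁻¹ Δd with Δd having +60 in the Aerospace component and 0 elsewhere.
So Δx_3 = L_32 · (+60), where L_32 = adj(I−A)_32 / det(I−A) = 0.1200 / 0.2055.
Δx_3 = 0.1200 × (+60) / 0.2055 = 7.20 / 0.2055 ≈ 35.036.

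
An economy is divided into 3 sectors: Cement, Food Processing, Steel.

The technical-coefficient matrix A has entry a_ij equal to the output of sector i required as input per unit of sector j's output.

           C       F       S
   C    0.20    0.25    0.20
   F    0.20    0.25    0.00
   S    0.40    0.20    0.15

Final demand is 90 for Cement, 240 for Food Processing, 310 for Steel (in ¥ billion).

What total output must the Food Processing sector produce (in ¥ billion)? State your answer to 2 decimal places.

I − A =
  [   0.80    -0.25    -0.20]
  [  -0.20     0.75     0.00]
  [  -0.40    -0.20     0.85]
Cofactors of I−A, C_ij = (−1)^(i+j)·(minor ij) (rows/columns in the sector order above):
  C_11 = (0.75)(0.85) − (0.00)(-0.20) = 0.6375
  C_12 = −[(-0.20)(0.85) − (0.00)(-0.40)] = 0.1700
  C_13 = (-0.20)(-0.20) − (0.75)(-0.40) = 0.3400
  C_21 = −[(-0.25)(0.85) − (-0.20)(-0.20)] = 0.2525
  C_22 = (0.80)(0.85) − (-0.20)(-0.40) = 0.6000
  C_23 = −[(0.80)(-0.20) − (-0.25)(-0.40)] = 0.2600
  C_31 = (-0.25)(0.00) − (-0.20)(0.75) = 0.1500
  C_32 = −[(0.80)(0.00) − (-0.20)(-0.20)] = 0.0400
  C_33 = (0.80)(0.75) − (-0.25)(-0.20) = 0.5500
det(I−A) = Σ_j (I−A)_1j·C_1j = (0.80)(0.6375) + (-0.25)(0.1700) + (-0.20)(0.3400) = 0.3995
adj(I−A) = Cᵀ =
  [ 0.6375   0.2525   0.1500]
  [ 0.1700   0.6000   0.0400]
  [ 0.3400   0.2600   0.5500]
(I − A)⁻¹ = adj(I−A) / det(I−A) ≈
  [   1.5957     0.6320     0.3755]
  [   0.4255     1.5019     0.1001]
  [   0.8511     0.6508     1.3767]
x = (I − A)⁻¹ d = adj(I−A)·d / det(I−A), with det(I−A) = 0.3995:
  x_C = (0.6375·90 + 0.2525·240 + 0.1500·310) / 0.3995 = 164.475 / 0.3995 ≈ 411.70
  x_F = (0.1700·90 + 0.6000·240 + 0.0400·310) / 0.3995 = 171.70 / 0.3995 ≈ 429.79
  x_S = (0.3400·90 + 0.2600·240 + 0.5500·310) / 0.3995 = 263.50 / 0.3995 ≈ 659.57

x_F = 429.79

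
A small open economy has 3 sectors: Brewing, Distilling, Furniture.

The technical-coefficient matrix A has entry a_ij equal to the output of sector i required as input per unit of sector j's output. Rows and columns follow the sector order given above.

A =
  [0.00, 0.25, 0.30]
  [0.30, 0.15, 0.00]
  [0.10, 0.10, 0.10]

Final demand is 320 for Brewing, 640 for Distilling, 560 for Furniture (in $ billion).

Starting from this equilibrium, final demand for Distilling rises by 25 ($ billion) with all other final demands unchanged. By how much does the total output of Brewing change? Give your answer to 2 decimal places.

Δx_1 = 9.62

I − A =
  [   1.00    -0.25    -0.30]
  [  -0.30     0.85     0.00]
  [  -0.10    -0.10     0.90]
Cofactors of I−A, C_ij = (−1)^(i+j)·(minor ij) (rows/columns in the sector order above):
  C_11 = (0.85)(0.90) − (0.00)(-0.10) = 0.7650
  C_12 = −[(-0.30)(0.90) − (0.00)(-0.10)] = 0.2700
  C_13 = (-0.30)(-0.10) − (0.85)(-0.10) = 0.1150
  C_21 = −[(-0.25)(0.90) − (-0.30)(-0.10)] = 0.2550
  C_22 = (1.00)(0.90) − (-0.30)(-0.10) = 0.8700
  C_23 = −[(1.00)(-0.10) − (-0.25)(-0.10)] = 0.1250
  C_31 = (-0.25)(0.00) − (-0.30)(0.85) = 0.2550
  C_32 = −[(1.00)(0.00) − (-0.30)(-0.30)] = 0.0900
  C_33 = (1.00)(0.85) − (-0.25)(-0.30) = 0.7750
det(I−A) = Σ_j (I−A)_1j·C_1j = (1.00)(0.7650) + (-0.25)(0.2700) + (-0.30)(0.1150) = 0.6630
adj(I−A) = Cᵀ =
  [ 0.7650   0.2550   0.2550]
  [ 0.2700   0.8700   0.0900]
  [ 0.1150   0.1250   0.7750]
(I − A)⁻¹ = adj(I−A) / det(I−A) ≈
  [   1.1538     0.3846     0.3846]
  [   0.4072     1.3122     0.1357]
  [   0.1735     0.1885     1.1689]
Δx = (I − A)⁻¹ Δd with Δd having +25 in the Distilling component and 0 elsewhere.
So Δx_1 = L_12 · (+25), where L_12 = adj(I−A)_12 / det(I−A) = 0.2550 / 0.6630.
Δx_1 = 0.2550 × (+25) / 0.6630 = 6.375 / 0.6630 ≈ 9.62.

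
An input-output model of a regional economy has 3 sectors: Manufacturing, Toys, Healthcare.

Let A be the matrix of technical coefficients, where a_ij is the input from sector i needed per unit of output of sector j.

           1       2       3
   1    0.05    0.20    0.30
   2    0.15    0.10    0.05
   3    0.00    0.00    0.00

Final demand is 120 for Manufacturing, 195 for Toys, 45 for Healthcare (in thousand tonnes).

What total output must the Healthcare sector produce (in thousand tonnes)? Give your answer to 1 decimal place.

x_3 = 45.0

I − A =
  [   0.95    -0.20    -0.30]
  [  -0.15     0.90    -0.05]
  [   0.00     0.00     1.00]
Cofactors of I−A, C_ij = (−1)^(i+j)·(minor ij) (rows/columns in the sector order above):
  C_11 = (0.90)(1.00) − (-0.05)(0.00) = 0.9000
  C_12 = −[(-0.15)(1.00) − (-0.05)(0.00)] = 0.1500
  C_13 = (-0.15)(0.00) − (0.90)(0.00) = 0.0000
  C_21 = −[(-0.20)(1.00) − (-0.30)(0.00)] = 0.2000
  C_22 = (0.95)(1.00) − (-0.30)(0.00) = 0.9500
  C_23 = −[(0.95)(0.00) − (-0.20)(0.00)] = 0.0000
  C_31 = (-0.20)(-0.05) − (-0.30)(0.90) = 0.2800
  C_32 = −[(0.95)(-0.05) − (-0.30)(-0.15)] = 0.0925
  C_33 = (0.95)(0.90) − (-0.20)(-0.15) = 0.8250
det(I−A) = Σ_j (I−A)_1j·C_1j = (0.95)(0.9000) + (-0.20)(0.1500) + (-0.30)(0.0000) = 0.8250
adj(I−A) = Cᵀ =
  [ 0.9000   0.2000   0.2800]
  [ 0.1500   0.9500   0.0925]
  [ 0.0000   0.0000   0.8250]
(I − A)⁻¹ = adj(I−A) / det(I−A) ≈
  [   1.0909     0.2424     0.3394]
  [   0.1818     1.1515     0.1121]
  [   0.0000     0.0000     1.0000]
x = (I − A)⁻¹ d = adj(I−A)·d / det(I−A), with det(I−A) = 0.8250:
  x_1 = (0.9000·120 + 0.2000·195 + 0.2800·45) / 0.8250 = 159.60 / 0.8250 ≈ 193.5
  x_2 = (0.1500·120 + 0.9500·195 + 0.0925·45) / 0.8250 = 207.4125 / 0.8250 ≈ 251.4
  x_3 = (0.0000·120 + 0.0000·195 + 0.8250·45) / 0.8250 = 37.125 / 0.8250 = 45.0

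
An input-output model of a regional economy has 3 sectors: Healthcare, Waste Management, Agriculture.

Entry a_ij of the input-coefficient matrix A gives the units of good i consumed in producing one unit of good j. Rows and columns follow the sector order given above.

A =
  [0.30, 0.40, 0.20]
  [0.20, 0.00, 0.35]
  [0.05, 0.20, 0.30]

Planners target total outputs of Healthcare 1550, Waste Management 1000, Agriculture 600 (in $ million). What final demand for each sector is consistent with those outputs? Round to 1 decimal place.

I − A =
  [   0.70    -0.40    -0.20]
  [  -0.20     1.00    -0.35]
  [  -0.05    -0.20     0.70]
d = (I − A) x:
  d_1 = (+0.70)·1550 + (-0.40)·1000 + (-0.20)·600 = 565.0
  d_2 = (-0.20)·1550 + (+1.00)·1000 + (-0.35)·600 = 480.0
  d_3 = (-0.05)·1550 + (-0.20)·1000 + (+0.70)·600 = 142.5

d_1 = 565.0, d_2 = 480.0, d_3 = 142.5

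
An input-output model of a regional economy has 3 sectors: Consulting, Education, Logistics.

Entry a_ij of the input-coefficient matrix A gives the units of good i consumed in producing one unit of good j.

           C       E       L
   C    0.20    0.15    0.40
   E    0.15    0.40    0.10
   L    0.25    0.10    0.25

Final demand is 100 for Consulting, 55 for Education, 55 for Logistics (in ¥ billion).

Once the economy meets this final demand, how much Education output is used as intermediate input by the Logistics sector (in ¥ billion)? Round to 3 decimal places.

z_EL = 18.135

I − A =
  [   0.80    -0.15    -0.40]
  [  -0.15     0.60    -0.10]
  [  -0.25    -0.10     0.75]
Cofactors of I−A, C_ij = (−1)^(i+j)·(minor ij) (rows/columns in the sector order above):
  C_11 = (0.60)(0.75) − (-0.10)(-0.10) = 0.4400
  C_12 = −[(-0.15)(0.75) − (-0.10)(-0.25)] = 0.1375
  C_13 = (-0.15)(-0.10) − (0.60)(-0.25) = 0.1650
  C_21 = −[(-0.15)(0.75) − (-0.40)(-0.10)] = 0.1525
  C_22 = (0.80)(0.75) − (-0.40)(-0.25) = 0.5000
  C_23 = −[(0.80)(-0.10) − (-0.15)(-0.25)] = 0.1175
  C_31 = (-0.15)(-0.10) − (-0.40)(0.60) = 0.2550
  C_32 = −[(0.80)(-0.10) − (-0.40)(-0.15)] = 0.1400
  C_33 = (0.80)(0.60) − (-0.15)(-0.15) = 0.4575
det(I−A) = Σ_j (I−A)_1j·C_1j = (0.80)(0.4400) + (-0.15)(0.1375) + (-0.40)(0.1650) = 0.265375
adj(I−A) = Cᵀ =
  [ 0.4400   0.1525   0.2550]
  [ 0.1375   0.5000   0.1400]
  [ 0.1650   0.1175   0.4575]
(I − A)⁻¹ = adj(I−A) / det(I−A) ≈
  [   1.6580     0.5747     0.9609]
  [   0.5181     1.8841     0.5276]
  [   0.6218     0.4428     1.7240]
First solve x = (I − A)⁻¹ d = adj(I−A)·d / det(I−A); in particular x_L = (0.1650·100 + 0.1175·55 + 0.4575·55) / 0.265375 = 48.125 / 0.265375 ≈ 181.34715.
Intermediate flow from E to L: z_EL = a_EL · x_L = 0.10 × 48.125 / 0.265375 = 4.8125 / 0.265375 ≈ 18.135.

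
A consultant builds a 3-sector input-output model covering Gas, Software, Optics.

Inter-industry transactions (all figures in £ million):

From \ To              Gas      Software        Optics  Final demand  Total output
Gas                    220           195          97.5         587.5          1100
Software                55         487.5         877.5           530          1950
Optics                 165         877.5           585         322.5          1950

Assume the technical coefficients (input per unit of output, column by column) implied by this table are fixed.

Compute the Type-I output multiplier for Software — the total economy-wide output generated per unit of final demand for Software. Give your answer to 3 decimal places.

Technical coefficients a_ij = z_ij / X_j:
  a_GG = 220/1100 = 0.20, a_SG = 55/1100 = 0.05, a_OG = 165/1100 = 0.15
  a_GS = 195/1950 = 0.10, a_SS = 487.5/1950 = 0.25, a_OS = 877.5/1950 = 0.45
  a_GO = 97.5/1950 = 0.05, a_SO = 877.5/1950 = 0.45, a_OO = 585/1950 = 0.30
I − A =
  [   0.80    -0.10    -0.05]
  [  -0.05     0.75    -0.45]
  [  -0.15    -0.45     0.70]
Cofactors of I−A, C_ij = (−1)^(i+j)·(minor ij) (rows/columns in the sector order above):
  C_11 = (0.75)(0.70) − (-0.45)(-0.45) = 0.3225
  C_12 = −[(-0.05)(0.70) − (-0.45)(-0.15)] = 0.1025
  C_13 = (-0.05)(-0.45) − (0.75)(-0.15) = 0.1350
  C_21 = −[(-0.10)(0.70) − (-0.05)(-0.45)] = 0.0925
  C_22 = (0.80)(0.70) − (-0.05)(-0.15) = 0.5525
  C_23 = −[(0.80)(-0.45) − (-0.10)(-0.15)] = 0.3750
  C_31 = (-0.10)(-0.45) − (-0.05)(0.75) = 0.0825
  C_32 = −[(0.80)(-0.45) − (-0.05)(-0.05)] = 0.3625
  C_33 = (0.80)(0.75) − (-0.10)(-0.05) = 0.5950
det(I−A) = Σ_j (I−A)_1j·C_1j = (0.80)(0.3225) + (-0.10)(0.1025) + (-0.05)(0.1350) = 0.2410
adj(I−A) = Cᵀ =
  [ 0.3225   0.0925   0.0825]
  [ 0.1025   0.5525   0.3625]
  [ 0.1350   0.3750   0.5950]
(I − A)⁻¹ = adj(I−A) / det(I−A) ≈
  [   1.3382     0.3838     0.3423]
  [   0.4253     2.2925     1.5041]
  [   0.5602     1.5560     2.4689]
The output multiplier for sector j is the column-j sum of the Leontief inverse (I − A)⁻¹ = adj(I−A) / det(I−A).
Column S of adj(I−A): (0.0925, 0.5525, 0.3750); det(I−A) = 0.2410.
m_S = (0.0925 + 0.5525 + 0.3750) / 0.2410 = 1.02 / 0.2410 ≈ 4.232.

m_S = 4.232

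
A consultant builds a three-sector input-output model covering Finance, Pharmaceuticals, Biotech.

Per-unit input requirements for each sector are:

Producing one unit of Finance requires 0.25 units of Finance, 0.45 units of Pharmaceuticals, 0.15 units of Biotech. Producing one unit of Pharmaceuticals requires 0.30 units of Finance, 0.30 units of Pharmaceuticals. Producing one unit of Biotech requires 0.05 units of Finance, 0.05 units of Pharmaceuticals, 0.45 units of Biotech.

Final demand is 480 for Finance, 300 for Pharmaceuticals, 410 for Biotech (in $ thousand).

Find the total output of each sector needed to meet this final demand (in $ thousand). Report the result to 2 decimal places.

x_F = 1230.92, x_P = 1297.10, x_B = 1081.16

I − A =
  [   0.75    -0.30    -0.05]
  [  -0.45     0.70    -0.05]
  [  -0.15     0.00     0.55]
Cofactors of I−A, C_ij = (−1)^(i+j)·(minor ij) (rows/columns in the sector order above):
  C_11 = (0.70)(0.55) − (-0.05)(0.00) = 0.3850
  C_12 = −[(-0.45)(0.55) − (-0.05)(-0.15)] = 0.2550
  C_13 = (-0.45)(0.00) − (0.70)(-0.15) = 0.1050
  C_21 = −[(-0.30)(0.55) − (-0.05)(0.00)] = 0.1650
  C_22 = (0.75)(0.55) − (-0.05)(-0.15) = 0.4050
  C_23 = −[(0.75)(0.00) − (-0.30)(-0.15)] = 0.0450
  C_31 = (-0.30)(-0.05) − (-0.05)(0.70) = 0.0500
  C_32 = −[(0.75)(-0.05) − (-0.05)(-0.45)] = 0.0600
  C_33 = (0.75)(0.70) − (-0.30)(-0.45) = 0.3900
det(I−A) = Σ_j (I−A)_1j·C_1j = (0.75)(0.3850) + (-0.30)(0.2550) + (-0.05)(0.1050) = 0.2070
adj(I−A) = Cᵀ =
  [ 0.3850   0.1650   0.0500]
  [ 0.2550   0.4050   0.0600]
  [ 0.1050   0.0450   0.3900]
(I − A)⁻¹ = adj(I−A) / det(I−A) ≈
  [   1.8599     0.7971     0.2415]
  [   1.2319     1.9565     0.2899]
  [   0.5072     0.2174     1.8841]
x = (I − A)⁻¹ d = adj(I−A)·d / det(I−A), with det(I−A) = 0.2070:
  x_F = (0.3850·480 + 0.1650·300 + 0.0500·410) / 0.2070 = 254.80 / 0.2070 ≈ 1230.92
  x_P = (0.2550·480 + 0.4050·300 + 0.0600·410) / 0.2070 = 268.50 / 0.2070 ≈ 1297.10
  x_B = (0.1050·480 + 0.0450·300 + 0.3900·410) / 0.2070 = 223.80 / 0.2070 ≈ 1081.16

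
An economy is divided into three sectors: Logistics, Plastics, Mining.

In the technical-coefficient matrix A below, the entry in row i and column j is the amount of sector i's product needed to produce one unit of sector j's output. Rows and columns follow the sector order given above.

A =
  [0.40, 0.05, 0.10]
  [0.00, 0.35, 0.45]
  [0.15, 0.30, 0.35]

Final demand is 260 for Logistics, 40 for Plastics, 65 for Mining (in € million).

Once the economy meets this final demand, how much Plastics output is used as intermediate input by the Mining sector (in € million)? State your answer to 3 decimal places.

I − A =
  [   0.60    -0.05    -0.10]
  [   0.00     0.65    -0.45]
  [  -0.15    -0.30     0.65]
Cofactors of I−A, C_ij = (−1)^(i+j)·(minor ij) (rows/columns in the sector order above):
  C_11 = (0.65)(0.65) − (-0.45)(-0.30) = 0.2875
  C_12 = −[(0.00)(0.65) − (-0.45)(-0.15)] = 0.0675
  C_13 = (0.00)(-0.30) − (0.65)(-0.15) = 0.0975
  C_21 = −[(-0.05)(0.65) − (-0.10)(-0.30)] = 0.0625
  C_22 = (0.60)(0.65) − (-0.10)(-0.15) = 0.3750
  C_23 = −[(0.60)(-0.30) − (-0.05)(-0.15)] = 0.1875
  C_31 = (-0.05)(-0.45) − (-0.10)(0.65) = 0.0875
  C_32 = −[(0.60)(-0.45) − (-0.10)(0.00)] = 0.2700
  C_33 = (0.60)(0.65) − (-0.05)(0.00) = 0.3900
det(I−A) = Σ_j (I−A)_1j·C_1j = (0.60)(0.2875) + (-0.05)(0.0675) + (-0.10)(0.0975) = 0.159375
adj(I−A) = Cᵀ =
  [ 0.2875   0.0625   0.0875]
  [ 0.0675   0.3750   0.2700]
  [ 0.0975   0.1875   0.3900]
(I − A)⁻¹ = adj(I−A) / det(I−A) ≈
  [   1.8039     0.3922     0.5490]
  [   0.4235     2.3529     1.6941]
  [   0.6118     1.1765     2.4471]
First solve x = (I − A)⁻¹ d = adj(I−A)·d / det(I−A); in particular x_M = (0.0975·260 + 0.1875·40 + 0.3900·65) / 0.159375 = 58.20 / 0.159375 ≈ 365.17647.
Intermediate flow from P to M: z_PM = a_PM · x_M = 0.45 × 58.20 / 0.159375 = 26.19 / 0.159375 ≈ 164.329.

z_PM = 164.329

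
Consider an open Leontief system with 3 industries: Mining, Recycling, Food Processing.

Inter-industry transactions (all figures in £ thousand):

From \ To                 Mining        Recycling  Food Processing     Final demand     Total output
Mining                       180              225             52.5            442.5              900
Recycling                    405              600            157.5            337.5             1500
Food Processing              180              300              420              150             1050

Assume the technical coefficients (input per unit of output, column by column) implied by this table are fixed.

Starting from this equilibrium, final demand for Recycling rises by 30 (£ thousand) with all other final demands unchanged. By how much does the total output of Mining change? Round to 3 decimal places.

Δx_1 = 14.388

Technical coefficients a_ij = z_ij / X_j:
  a_11 = 180/900 = 0.20, a_21 = 405/900 = 0.45, a_31 = 180/900 = 0.20
  a_12 = 225/1500 = 0.15, a_22 = 600/1500 = 0.40, a_32 = 300/1500 = 0.20
  a_13 = 52.5/1050 = 0.05, a_23 = 157.5/1050 = 0.15, a_33 = 420/1050 = 0.40
I − A =
  [   0.80    -0.15    -0.05]
  [  -0.45     0.60    -0.15]
  [  -0.20    -0.20     0.60]
Cofactors of I−A, C_ij = (−1)^(i+j)·(minor ij) (rows/columns in the sector order above):
  C_11 = (0.60)(0.60) − (-0.15)(-0.20) = 0.3300
  C_12 = −[(-0.45)(0.60) − (-0.15)(-0.20)] = 0.3000
  C_13 = (-0.45)(-0.20) − (0.60)(-0.20) = 0.2100
  C_21 = −[(-0.15)(0.60) − (-0.05)(-0.20)] = 0.1000
  C_22 = (0.80)(0.60) − (-0.05)(-0.20) = 0.4700
  C_23 = −[(0.80)(-0.20) − (-0.15)(-0.20)] = 0.1900
  C_31 = (-0.15)(-0.15) − (-0.05)(0.60) = 0.0525
  C_32 = −[(0.80)(-0.15) − (-0.05)(-0.45)] = 0.1425
  C_33 = (0.80)(0.60) − (-0.15)(-0.45) = 0.4125
det(I−A) = Σ_j (I−A)_1j·C_1j = (0.80)(0.3300) + (-0.15)(0.3000) + (-0.05)(0.2100) = 0.2085
adj(I−A) = Cᵀ =
  [ 0.3300   0.1000   0.0525]
  [ 0.3000   0.4700   0.1425]
  [ 0.2100   0.1900   0.4125]
(I − A)⁻¹ = adj(I−A) / det(I−A) ≈
  [   1.5827     0.4796     0.2518]
  [   1.4388     2.2542     0.6835]
  [   1.0072     0.9113     1.9784]
Δx = (I − A)⁻¹ Δd with Δd having +30 in the Recycling component and 0 elsewhere.
So Δx_1 = L_12 · (+30), where L_12 = adj(I−A)_12 / det(I−A) = 0.1000 / 0.2085.
Δx_1 = 0.1000 × (+30) / 0.2085 = 3.00 / 0.2085 ≈ 14.388.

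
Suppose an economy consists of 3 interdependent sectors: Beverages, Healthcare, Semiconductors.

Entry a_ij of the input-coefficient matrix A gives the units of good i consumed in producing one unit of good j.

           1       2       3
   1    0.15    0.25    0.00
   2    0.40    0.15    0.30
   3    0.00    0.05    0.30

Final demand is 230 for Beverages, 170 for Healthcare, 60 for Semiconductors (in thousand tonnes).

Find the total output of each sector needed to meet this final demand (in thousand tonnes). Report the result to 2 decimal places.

I − A =
  [   0.85    -0.25     0.00]
  [  -0.40     0.85    -0.30]
  [   0.00    -0.05     0.70]
Cofactors of I−A, C_ij = (−1)^(i+j)·(minor ij) (rows/columns in the sector order above):
  C_11 = (0.85)(0.70) − (-0.30)(-0.05) = 0.5800
  C_12 = −[(-0.40)(0.70) − (-0.30)(0.00)] = 0.2800
  C_13 = (-0.40)(-0.05) − (0.85)(0.00) = 0.0200
  C_21 = −[(-0.25)(0.70) − (0.00)(-0.05)] = 0.1750
  C_22 = (0.85)(0.70) − (0.00)(0.00) = 0.5950
  C_23 = −[(0.85)(-0.05) − (-0.25)(0.00)] = 0.0425
  C_31 = (-0.25)(-0.30) − (0.00)(0.85) = 0.0750
  C_32 = −[(0.85)(-0.30) − (0.00)(-0.40)] = 0.2550
  C_33 = (0.85)(0.85) − (-0.25)(-0.40) = 0.6225
det(I−A) = Σ_j (I−A)_1j·C_1j = (0.85)(0.5800) + (-0.25)(0.2800) + (0.00)(0.0200) = 0.4230
adj(I−A) = Cᵀ =
  [ 0.5800   0.1750   0.0750]
  [ 0.2800   0.5950   0.2550]
  [ 0.0200   0.0425   0.6225]
(I − A)⁻¹ = adj(I−A) / det(I−A) ≈
  [   1.3712     0.4137     0.1773]
  [   0.6619     1.4066     0.6028]
  [   0.0473     0.1005     1.4716]
x = (I − A)⁻¹ d = adj(I−A)·d / det(I−A), with det(I−A) = 0.4230:
  x_1 = (0.5800·230 + 0.1750·170 + 0.0750·60) / 0.4230 = 167.65 / 0.4230 ≈ 396.34
  x_2 = (0.2800·230 + 0.5950·170 + 0.2550·60) / 0.4230 = 180.85 / 0.4230 ≈ 427.54
  x_3 = (0.0200·230 + 0.0425·170 + 0.6225·60) / 0.4230 = 49.175 / 0.4230 ≈ 116.25

x_1 = 396.34, x_2 = 427.54, x_3 = 116.25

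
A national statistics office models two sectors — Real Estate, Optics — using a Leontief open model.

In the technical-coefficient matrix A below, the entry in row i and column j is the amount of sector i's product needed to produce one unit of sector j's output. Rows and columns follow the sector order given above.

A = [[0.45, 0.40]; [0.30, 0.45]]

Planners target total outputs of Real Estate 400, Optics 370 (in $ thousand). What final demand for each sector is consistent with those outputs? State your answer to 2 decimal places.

I − A =
  [   0.55    -0.40]
  [  -0.30     0.55]
d = (I − A) x:
  d_1 = (+0.55)·400 + (-0.40)·370 = 72.00
  d_2 = (-0.30)·400 + (+0.55)·370 = 83.50

d_1 = 72.00, d_2 = 83.50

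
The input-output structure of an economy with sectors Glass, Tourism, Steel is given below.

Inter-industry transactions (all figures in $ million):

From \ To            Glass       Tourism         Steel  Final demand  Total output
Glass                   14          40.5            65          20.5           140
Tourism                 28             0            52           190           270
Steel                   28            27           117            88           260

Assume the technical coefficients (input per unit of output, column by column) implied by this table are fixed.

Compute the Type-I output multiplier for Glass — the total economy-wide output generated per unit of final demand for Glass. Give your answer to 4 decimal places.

m_1 = 2.2528

Technical coefficients a_ij = z_ij / X_j:
  a_11 = 14/140 = 0.10, a_21 = 28/140 = 0.20, a_31 = 28/140 = 0.20
  a_12 = 40.5/270 = 0.15, a_22 = 0/270 = 0.00, a_32 = 27/270 = 0.10
  a_13 = 65/260 = 0.25, a_23 = 52/260 = 0.20, a_33 = 117/260 = 0.45
I − A =
  [   0.90    -0.15    -0.25]
  [  -0.20     1.00    -0.20]
  [  -0.20    -0.10     0.55]
Cofactors of I−A, C_ij = (−1)^(i+j)·(minor ij) (rows/columns in the sector order above):
  C_11 = (1.00)(0.55) − (-0.20)(-0.10) = 0.5300
  C_12 = −[(-0.20)(0.55) − (-0.20)(-0.20)] = 0.1500
  C_13 = (-0.20)(-0.10) − (1.00)(-0.20) = 0.2200
  C_21 = −[(-0.15)(0.55) − (-0.25)(-0.10)] = 0.1075
  C_22 = (0.90)(0.55) − (-0.25)(-0.20) = 0.4450
  C_23 = −[(0.90)(-0.10) − (-0.15)(-0.20)] = 0.1200
  C_31 = (-0.15)(-0.20) − (-0.25)(1.00) = 0.2800
  C_32 = −[(0.90)(-0.20) − (-0.25)(-0.20)] = 0.2300
  C_33 = (0.90)(1.00) − (-0.15)(-0.20) = 0.8700
det(I−A) = Σ_j (I−A)_1j·C_1j = (0.90)(0.5300) + (-0.15)(0.1500) + (-0.25)(0.2200) = 0.3995
adj(I−A) = Cᵀ =
  [ 0.5300   0.1075   0.2800]
  [ 0.1500   0.4450   0.2300]
  [ 0.2200   0.1200   0.8700]
(I − A)⁻¹ = adj(I−A) / det(I−A) ≈
  [   1.32666     0.26909     0.70088]
  [   0.37547     1.11389     0.57572]
  [   0.55069     0.30038     2.17772]
The output multiplier for sector j is the column-j sum of the Leontief inverse (I − A)⁻¹ = adj(I−A) / det(I−A).
Column 1 of adj(I−A): (0.5300, 0.1500, 0.2200); det(I−A) = 0.3995.
m_1 = (0.5300 + 0.1500 + 0.2200) / 0.3995 = 0.90 / 0.3995 ≈ 2.2528.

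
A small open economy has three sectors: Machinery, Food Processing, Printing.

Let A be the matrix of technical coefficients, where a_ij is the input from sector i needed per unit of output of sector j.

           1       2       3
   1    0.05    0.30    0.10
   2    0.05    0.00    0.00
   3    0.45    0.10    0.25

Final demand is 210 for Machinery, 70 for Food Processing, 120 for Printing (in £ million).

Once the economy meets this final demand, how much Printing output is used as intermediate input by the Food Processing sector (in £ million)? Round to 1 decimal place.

z_32 = 8.4

I − A =
  [   0.95    -0.30    -0.10]
  [  -0.05     1.00     0.00]
  [  -0.45    -0.10     0.75]
Cofactors of I−A, C_ij = (−1)^(i+j)·(minor ij) (rows/columns in the sector order above):
  C_11 = (1.00)(0.75) − (0.00)(-0.10) = 0.7500
  C_12 = −[(-0.05)(0.75) − (0.00)(-0.45)] = 0.0375
  C_13 = (-0.05)(-0.10) − (1.00)(-0.45) = 0.4550
  C_21 = −[(-0.30)(0.75) − (-0.10)(-0.10)] = 0.2350
  C_22 = (0.95)(0.75) − (-0.10)(-0.45) = 0.6675
  C_23 = −[(0.95)(-0.10) − (-0.30)(-0.45)] = 0.2300
  C_31 = (-0.30)(0.00) − (-0.10)(1.00) = 0.1000
  C_32 = −[(0.95)(0.00) − (-0.10)(-0.05)] = 0.0050
  C_33 = (0.95)(1.00) − (-0.30)(-0.05) = 0.9350
det(I−A) = Σ_j (I−A)_1j·C_1j = (0.95)(0.7500) + (-0.30)(0.0375) + (-0.10)(0.4550) = 0.65575
adj(I−A) = Cᵀ =
  [ 0.7500   0.2350   0.1000]
  [ 0.0375   0.6675   0.0050]
  [ 0.4550   0.2300   0.9350]
(I − A)⁻¹ = adj(I−A) / det(I−A) ≈
  [   1.1437     0.3584     0.1525]
  [   0.0572     1.0179     0.0076]
  [   0.6939     0.3507     1.4258]
First solve x = (I − A)⁻¹ d = adj(I−A)·d / det(I−A); in particular x_2 = (0.0375·210 + 0.6675·70 + 0.0050·120) / 0.65575 = 55.20 / 0.65575 ≈ 84.178.
Intermediate flow from 3 to 2: z_32 = a_32 · x_2 = 0.10 × 55.20 / 0.65575 = 5.52 / 0.65575 ≈ 8.4.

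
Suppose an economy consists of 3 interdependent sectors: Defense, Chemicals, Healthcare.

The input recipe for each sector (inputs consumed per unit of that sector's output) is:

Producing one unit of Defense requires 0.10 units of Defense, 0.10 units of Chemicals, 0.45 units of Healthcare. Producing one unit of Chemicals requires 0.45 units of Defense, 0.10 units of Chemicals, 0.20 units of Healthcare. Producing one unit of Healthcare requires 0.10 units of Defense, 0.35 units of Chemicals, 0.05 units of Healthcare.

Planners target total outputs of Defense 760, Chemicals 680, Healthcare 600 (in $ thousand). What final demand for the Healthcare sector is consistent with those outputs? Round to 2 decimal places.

I − A =
  [   0.90    -0.45    -0.10]
  [  -0.10     0.90    -0.35]
  [  -0.45    -0.20     0.95]
d = (I − A) x:
  d_1 = (+0.90)·760 + (-0.45)·680 + (-0.10)·600 = 318.00
  d_2 = (-0.10)·760 + (+0.90)·680 + (-0.35)·600 = 326.00
  d_3 = (-0.45)·760 + (-0.20)·680 + (+0.95)·600 = 92.00

d_3 = 92.00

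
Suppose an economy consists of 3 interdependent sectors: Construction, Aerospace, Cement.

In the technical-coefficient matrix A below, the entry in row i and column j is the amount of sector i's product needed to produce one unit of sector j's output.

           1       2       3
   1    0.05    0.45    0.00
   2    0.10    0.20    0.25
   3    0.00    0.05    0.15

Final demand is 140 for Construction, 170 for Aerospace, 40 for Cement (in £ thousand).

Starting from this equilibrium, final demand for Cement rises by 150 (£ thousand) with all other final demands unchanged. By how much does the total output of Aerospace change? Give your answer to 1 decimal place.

I − A =
  [   0.95    -0.45     0.00]
  [  -0.10     0.80    -0.25]
  [   0.00    -0.05     0.85]
Cofactors of I−A, C_ij = (−1)^(i+j)·(minor ij) (rows/columns in the sector order above):
  C_11 = (0.80)(0.85) − (-0.25)(-0.05) = 0.6675
  C_12 = −[(-0.10)(0.85) − (-0.25)(0.00)] = 0.0850
  C_13 = (-0.10)(-0.05) − (0.80)(0.00) = 0.0050
  C_21 = −[(-0.45)(0.85) − (0.00)(-0.05)] = 0.3825
  C_22 = (0.95)(0.85) − (0.00)(0.00) = 0.8075
  C_23 = −[(0.95)(-0.05) − (-0.45)(0.00)] = 0.0475
  C_31 = (-0.45)(-0.25) − (0.00)(0.80) = 0.1125
  C_32 = −[(0.95)(-0.25) − (0.00)(-0.10)] = 0.2375
  C_33 = (0.95)(0.80) − (-0.45)(-0.10) = 0.7150
det(I−A) = Σ_j (I−A)_1j·C_1j = (0.95)(0.6675) + (-0.45)(0.0850) + (0.00)(0.0050) = 0.595875
adj(I−A) = Cᵀ =
  [ 0.6675   0.3825   0.1125]
  [ 0.0850   0.8075   0.2375]
  [ 0.0050   0.0475   0.7150]
(I − A)⁻¹ = adj(I−A) / det(I−A) ≈
  [   1.1202     0.6419     0.1888]
  [   0.1426     1.3551     0.3986]
  [   0.0084     0.0797     1.1999]
Δx = (I − A)⁻¹ Δd with Δd having +150 in the Cement component and 0 elsewhere.
So Δx_2 = L_23 · (+150), where L_23 = adj(I−A)_23 / det(I−A) = 0.2375 / 0.595875.
Δx_2 = 0.2375 × (+150) / 0.595875 = 35.625 / 0.595875 ≈ 59.8.

Δx_2 = 59.8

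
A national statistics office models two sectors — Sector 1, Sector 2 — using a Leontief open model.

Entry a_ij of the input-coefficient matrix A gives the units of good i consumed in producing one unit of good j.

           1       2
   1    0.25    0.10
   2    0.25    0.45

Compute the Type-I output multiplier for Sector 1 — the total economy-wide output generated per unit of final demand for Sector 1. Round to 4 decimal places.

m_1 = 2.0645

I − A =
  [   0.75    -0.10]
  [  -0.25     0.55]
det(I−A) = (0.75)(0.55) − (-0.10)(-0.25) = 0.3875
adj(I−A) = [[0.55, 0.10], [0.25, 0.75]]
(I − A)⁻¹ = adj(I−A) / det(I−A) ≈
  [   1.41935     0.25806]
  [   0.64516     1.93548]
The output multiplier for sector j is the column-j sum of the Leontief inverse (I − A)⁻¹ = adj(I−A) / det(I−A).
Column 1 of adj(I−A): (0.55, 0.25); det(I−A) = 0.3875.
m_1 = (0.55 + 0.25) / 0.3875 = 0.80 / 0.3875 ≈ 2.0645.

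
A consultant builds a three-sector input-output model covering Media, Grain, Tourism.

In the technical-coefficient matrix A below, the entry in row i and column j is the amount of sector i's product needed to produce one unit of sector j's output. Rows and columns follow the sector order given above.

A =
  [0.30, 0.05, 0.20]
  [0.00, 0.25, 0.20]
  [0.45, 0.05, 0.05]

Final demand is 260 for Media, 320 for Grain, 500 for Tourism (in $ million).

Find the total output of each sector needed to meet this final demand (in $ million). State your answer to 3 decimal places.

I − A =
  [   0.70    -0.05    -0.20]
  [   0.00     0.75    -0.20]
  [  -0.45    -0.05     0.95]
Cofactors of I−A, C_ij = (−1)^(i+j)·(minor ij) (rows/columns in the sector order above):
  C_11 = (0.75)(0.95) − (-0.20)(-0.05) = 0.7025
  C_12 = −[(0.00)(0.95) − (-0.20)(-0.45)] = 0.0900
  C_13 = (0.00)(-0.05) − (0.75)(-0.45) = 0.3375
  C_21 = −[(-0.05)(0.95) − (-0.20)(-0.05)] = 0.0575
  C_22 = (0.70)(0.95) − (-0.20)(-0.45) = 0.5750
  C_23 = −[(0.70)(-0.05) − (-0.05)(-0.45)] = 0.0575
  C_31 = (-0.05)(-0.20) − (-0.20)(0.75) = 0.1600
  C_32 = −[(0.70)(-0.20) − (-0.20)(0.00)] = 0.1400
  C_33 = (0.70)(0.75) − (-0.05)(0.00) = 0.5250
det(I−A) = Σ_j (I−A)_1j·C_1j = (0.70)(0.7025) + (-0.05)(0.0900) + (-0.20)(0.3375) = 0.41975
adj(I−A) = Cᵀ =
  [ 0.7025   0.0575   0.1600]
  [ 0.0900   0.5750   0.1400]
  [ 0.3375   0.0575   0.5250]
(I − A)⁻¹ = adj(I−A) / det(I−A) ≈
  [   1.6736     0.1370     0.3812]
  [   0.2144     1.3699     0.3335]
  [   0.8041     0.1370     1.2507]
x = (I − A)⁻¹ d = adj(I−A)·d / det(I−A), with det(I−A) = 0.41975:
  x_1 = (0.7025·260 + 0.0575·320 + 0.1600·500) / 0.41975 = 281.05 / 0.41975 ≈ 669.565
  x_2 = (0.0900·260 + 0.5750·320 + 0.1400·500) / 0.41975 = 277.40 / 0.41975 ≈ 660.870
  x_3 = (0.3375·260 + 0.0575·320 + 0.5250·500) / 0.41975 = 368.65 / 0.41975 ≈ 878.261

x_1 = 669.565, x_2 = 660.870, x_3 = 878.261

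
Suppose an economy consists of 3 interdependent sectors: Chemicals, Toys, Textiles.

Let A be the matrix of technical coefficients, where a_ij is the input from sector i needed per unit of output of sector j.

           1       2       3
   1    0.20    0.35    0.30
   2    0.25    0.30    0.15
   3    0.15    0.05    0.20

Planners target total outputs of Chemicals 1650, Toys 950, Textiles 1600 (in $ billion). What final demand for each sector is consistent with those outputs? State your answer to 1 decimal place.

I − A =
  [   0.80    -0.35    -0.30]
  [  -0.25     0.70    -0.15]
  [  -0.15    -0.05     0.80]
d = (I − A) x:
  d_1 = (+0.80)·1650 + (-0.35)·950 + (-0.30)·1600 = 507.5
  d_2 = (-0.25)·1650 + (+0.70)·950 + (-0.15)·1600 = 12.5
  d_3 = (-0.15)·1650 + (-0.05)·950 + (+0.80)·1600 = 985.0

d_1 = 507.5, d_2 = 12.5, d_3 = 985.0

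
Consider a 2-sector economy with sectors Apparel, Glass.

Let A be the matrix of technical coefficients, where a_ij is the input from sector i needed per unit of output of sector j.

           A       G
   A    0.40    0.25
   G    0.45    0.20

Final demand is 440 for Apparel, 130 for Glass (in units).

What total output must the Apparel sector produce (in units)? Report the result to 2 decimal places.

I − A =
  [   0.60    -0.25]
  [  -0.45     0.80]
det(I−A) = (0.60)(0.80) − (-0.25)(-0.45) = 0.3675
adj(I−A) = [[0.80, 0.25], [0.45, 0.60]]
(I − A)⁻¹ = adj(I−A) / det(I−A) ≈
  [   2.1769     0.6803]
  [   1.2245     1.6327]
x = (I − A)⁻¹ d = adj(I−A)·d / det(I−A), with det(I−A) = 0.3675:
  x_A = (0.80·440 + 0.25·130) / 0.3675 = 384.50 / 0.3675 ≈ 1046.26
  x_G = (0.45·440 + 0.60·130) / 0.3675 = 276.00 / 0.3675 ≈ 751.02

x_A = 1046.26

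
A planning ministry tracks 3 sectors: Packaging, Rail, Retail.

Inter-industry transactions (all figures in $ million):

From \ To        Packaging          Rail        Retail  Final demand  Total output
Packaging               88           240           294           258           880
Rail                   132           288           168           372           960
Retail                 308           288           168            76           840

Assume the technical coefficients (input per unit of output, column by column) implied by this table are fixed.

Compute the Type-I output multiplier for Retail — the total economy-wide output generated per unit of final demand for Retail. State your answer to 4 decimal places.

m_3 = 3.7209

Technical coefficients a_ij = z_ij / X_j:
  a_11 = 88/880 = 0.10, a_21 = 132/880 = 0.15, a_31 = 308/880 = 0.35
  a_12 = 240/960 = 0.25, a_22 = 288/960 = 0.30, a_32 = 288/960 = 0.30
  a_13 = 294/840 = 0.35, a_23 = 168/840 = 0.20, a_33 = 168/840 = 0.20
I − A =
  [   0.90    -0.25    -0.35]
  [  -0.15     0.70    -0.20]
  [  -0.35    -0.30     0.80]
Cofactors of I−A, C_ij = (−1)^(i+j)·(minor ij) (rows/columns in the sector order above):
  C_11 = (0.70)(0.80) − (-0.20)(-0.30) = 0.5000
  C_12 = −[(-0.15)(0.80) − (-0.20)(-0.35)] = 0.1900
  C_13 = (-0.15)(-0.30) − (0.70)(-0.35) = 0.2900
  C_21 = −[(-0.25)(0.80) − (-0.35)(-0.30)] = 0.3050
  C_22 = (0.90)(0.80) − (-0.35)(-0.35) = 0.5975
  C_23 = −[(0.90)(-0.30) − (-0.25)(-0.35)] = 0.3575
  C_31 = (-0.25)(-0.20) − (-0.35)(0.70) = 0.2950
  C_32 = −[(0.90)(-0.20) − (-0.35)(-0.15)] = 0.2325
  C_33 = (0.90)(0.70) − (-0.25)(-0.15) = 0.5925
det(I−A) = Σ_j (I−A)_1j·C_1j = (0.90)(0.5000) + (-0.25)(0.1900) + (-0.35)(0.2900) = 0.3010
adj(I−A) = Cᵀ =
  [ 0.5000   0.3050   0.2950]
  [ 0.1900   0.5975   0.2325]
  [ 0.2900   0.3575   0.5925]
(I − A)⁻¹ = adj(I−A) / det(I−A) ≈
  [   1.66113     1.01329     0.98007]
  [   0.63123     1.98505     0.77243]
  [   0.96346     1.18771     1.96844]
The output multiplier for sector j is the column-j sum of the Leontief inverse (I − A)⁻¹ = adj(I−A) / det(I−A).
Column 3 of adj(I−A): (0.2950, 0.2325, 0.5925); det(I−A) = 0.3010.
m_3 = (0.2950 + 0.2325 + 0.5925) / 0.3010 = 1.12 / 0.3010 ≈ 3.7209.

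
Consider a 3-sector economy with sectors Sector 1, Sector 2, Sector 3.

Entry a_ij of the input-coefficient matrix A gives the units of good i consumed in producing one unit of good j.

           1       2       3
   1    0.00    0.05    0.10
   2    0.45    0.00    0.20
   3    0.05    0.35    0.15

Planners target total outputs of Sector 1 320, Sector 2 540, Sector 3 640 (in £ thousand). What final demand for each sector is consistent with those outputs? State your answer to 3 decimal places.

d_1 = 229.000, d_2 = 268.000, d_3 = 339.000

I − A =
  [   1.00    -0.05    -0.10]
  [  -0.45     1.00    -0.20]
  [  -0.05    -0.35     0.85]
d = (I − A) x:
  d_1 = (+1.00)·320 + (-0.05)·540 + (-0.10)·640 = 229.000
  d_2 = (-0.45)·320 + (+1.00)·540 + (-0.20)·640 = 268.000
  d_3 = (-0.05)·320 + (-0.35)·540 + (+0.85)·640 = 339.000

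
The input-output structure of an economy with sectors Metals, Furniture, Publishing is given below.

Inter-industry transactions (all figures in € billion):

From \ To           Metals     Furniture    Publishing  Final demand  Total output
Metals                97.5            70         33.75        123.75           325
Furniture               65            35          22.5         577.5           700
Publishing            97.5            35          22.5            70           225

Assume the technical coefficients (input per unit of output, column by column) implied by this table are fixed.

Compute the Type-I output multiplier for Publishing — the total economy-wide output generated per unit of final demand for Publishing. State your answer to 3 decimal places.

Technical coefficients a_ij = z_ij / X_j:
  a_11 = 97.5/325 = 0.30, a_21 = 65/325 = 0.20, a_31 = 97.5/325 = 0.30
  a_12 = 70/700 = 0.10, a_22 = 35/700 = 0.05, a_32 = 35/700 = 0.05
  a_13 = 33.75/225 = 0.15, a_23 = 22.5/225 = 0.10, a_33 = 22.5/225 = 0.10
I − A =
  [   0.70    -0.10    -0.15]
  [  -0.20     0.95    -0.10]
  [  -0.30    -0.05     0.90]
Cofactors of I−A, C_ij = (−1)^(i+j)·(minor ij) (rows/columns in the sector order above):
  C_11 = (0.95)(0.90) − (-0.10)(-0.05) = 0.8500
  C_12 = −[(-0.20)(0.90) − (-0.10)(-0.30)] = 0.2100
  C_13 = (-0.20)(-0.05) − (0.95)(-0.30) = 0.2950
  C_21 = −[(-0.10)(0.90) − (-0.15)(-0.05)] = 0.0975
  C_22 = (0.70)(0.90) − (-0.15)(-0.30) = 0.5850
  C_23 = −[(0.70)(-0.05) − (-0.10)(-0.30)] = 0.0650
  C_31 = (-0.10)(-0.10) − (-0.15)(0.95) = 0.1525
  C_32 = −[(0.70)(-0.10) − (-0.15)(-0.20)] = 0.1000
  C_33 = (0.70)(0.95) − (-0.10)(-0.20) = 0.6450
det(I−A) = Σ_j (I−A)_1j·C_1j = (0.70)(0.8500) + (-0.10)(0.2100) + (-0.15)(0.2950) = 0.52975
adj(I−A) = Cᵀ =
  [ 0.8500   0.0975   0.1525]
  [ 0.2100   0.5850   0.1000]
  [ 0.2950   0.0650   0.6450]
(I − A)⁻¹ = adj(I−A) / det(I−A) ≈
  [   1.6045     0.1840     0.2879]
  [   0.3964     1.1043     0.1888]
  [   0.5569     0.1227     1.2176]
The output multiplier for sector j is the column-j sum of the Leontief inverse (I − A)⁻¹ = adj(I−A) / det(I−A).
Column 3 of adj(I−A): (0.1525, 0.1000, 0.6450); det(I−A) = 0.52975.
m_3 = (0.1525 + 0.1000 + 0.6450) / 0.52975 = 0.8975 / 0.52975 ≈ 1.694.

m_3 = 1.694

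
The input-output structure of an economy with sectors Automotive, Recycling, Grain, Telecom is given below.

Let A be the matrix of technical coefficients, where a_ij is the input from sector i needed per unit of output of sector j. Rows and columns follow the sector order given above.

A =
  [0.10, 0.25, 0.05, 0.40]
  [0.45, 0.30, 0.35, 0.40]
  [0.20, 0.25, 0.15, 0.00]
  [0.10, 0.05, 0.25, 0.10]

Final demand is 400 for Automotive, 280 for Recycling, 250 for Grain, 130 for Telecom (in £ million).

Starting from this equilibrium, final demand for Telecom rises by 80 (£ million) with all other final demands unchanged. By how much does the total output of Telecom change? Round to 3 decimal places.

I − A =
  [   0.90    -0.25    -0.05    -0.40]
  [  -0.45     0.70    -0.35    -0.40]
  [  -0.20    -0.25     0.85     0.00]
  [  -0.10    -0.05    -0.25     0.90]
Compute the cofactors C_ij = (−1)^(i+j)·(3×3 minor ij) of I−A; the adjugate is their transpose:
adj(I−A) = Cᵀ =
  [ 0.41475   0.24450   0.21125   0.29300]
  [ 0.46125   0.62550   0.42675   0.48300]
  [ 0.23325   0.24150   0.40075   0.21100]
  [ 0.13650   0.12900   0.15850   0.33100]
det(I−A) = Σ_j (I−A)_1j·C_1j = (0.90)(0.41475) + (-0.25)(0.46125) + (-0.05)(0.23325) + (-0.40)(0.13650) = 0.1917
(I − A)⁻¹ = adj(I−A) / det(I−A) ≈
  [   2.1635     1.2754     1.1020     1.5284]
  [   2.4061     3.2629     2.2261     2.5196]
  [   1.2167     1.2598     2.0905     1.1007]
  [   0.7121     0.6729     0.8268     1.7267]
Δx = (I − A)⁻¹ Δd with Δd having +80 in the Telecom component and 0 elsewhere.
So Δx_4 = L_44 · (+80), where L_44 = adj(I−A)_44 / det(I−A) = 0.33100 / 0.1917.
Δx_4 = 0.33100 × (+80) / 0.1917 = 26.48 / 0.1917 ≈ 138.132.

Δx_4 = 138.132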